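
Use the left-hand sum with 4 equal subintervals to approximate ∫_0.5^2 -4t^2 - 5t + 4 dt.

-9.796875

Δt = (2 − 0.5)/4 = 0.375.
Left endpoints: 0.5, 0.875, 1.25, 1.625.
f(0.5) = 0.5, f(0.875) = -3.4375, f(1.25) = -8.5, f(1.625) = -14.6875.
Sum = Δt · [f(0.5) + f(0.875) + f(1.25) + f(1.625)].
Sum = -9.796875.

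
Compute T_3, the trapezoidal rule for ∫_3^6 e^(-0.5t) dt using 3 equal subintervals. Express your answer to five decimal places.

Δt = (6 − 3)/3 = 1.
f(3) ≈ 0.22313, f(4) ≈ 0.13534, f(5) ≈ 0.08208, f(6) ≈ 0.04979.
T_3 = (Δt/2)·[f(t_0) + 2f(t_1) + 2f(t_2) + f(t_3)].
Sum ≈ 0.35388.

0.35388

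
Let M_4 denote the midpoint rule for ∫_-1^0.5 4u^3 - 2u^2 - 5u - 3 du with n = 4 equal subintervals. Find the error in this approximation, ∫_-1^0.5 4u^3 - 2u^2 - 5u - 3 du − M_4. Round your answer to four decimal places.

-0.0879

Exact integral: ∫_-1^0.5 f(u) du = -4.3125.
M_4 ≈ -4.224609.
Error ≈ -4.3125 − (-4.224609) ≈ -0.0879.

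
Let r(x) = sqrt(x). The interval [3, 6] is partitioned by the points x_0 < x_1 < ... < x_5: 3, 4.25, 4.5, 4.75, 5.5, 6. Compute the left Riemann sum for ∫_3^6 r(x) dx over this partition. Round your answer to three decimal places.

6.018

Subinterval widths: 1.25, 0.25, 0.25, 0.75, 0.5.
Left endpoints: 3, 4.25, 4.5, 4.75, 5.5.
r(3) ≈ 1.732, r(4.25) ≈ 2.062, r(4.5) ≈ 2.121, r(4.75) ≈ 2.179, r(5.5) ≈ 2.345.
Sum = Σ Δx_i · r(x_i).
Sum ≈ 6.018.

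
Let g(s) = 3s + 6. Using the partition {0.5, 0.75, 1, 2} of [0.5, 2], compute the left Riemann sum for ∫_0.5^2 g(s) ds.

12.9375

Subinterval widths: 0.25, 0.25, 1.
Left endpoints: 0.5, 0.75, 1.
g(0.5) = 7.5, g(0.75) = 8.25, g(1) = 9.
Sum = Σ Δs_i · g(s_i).
Sum = 12.9375.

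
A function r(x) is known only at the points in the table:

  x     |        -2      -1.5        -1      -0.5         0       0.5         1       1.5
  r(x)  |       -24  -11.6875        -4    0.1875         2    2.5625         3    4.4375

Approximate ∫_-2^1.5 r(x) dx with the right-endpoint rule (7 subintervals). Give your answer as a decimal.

Δx = 0.5.
Sum = 0.5·[(-11.6875) + (-4) + 0.1875 + 2 + 2.5625 + 3 + 4.4375] = -1.75.

-1.75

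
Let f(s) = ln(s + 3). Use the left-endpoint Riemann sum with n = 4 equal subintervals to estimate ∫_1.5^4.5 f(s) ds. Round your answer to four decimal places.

5.1477

Δs = (4.5 − 1.5)/4 = 0.75.
Left endpoints: 1.5, 2.25, 3, 3.75.
f(1.5) ≈ 1.5041, f(2.25) ≈ 1.6582, f(3) ≈ 1.7918, f(3.75) ≈ 1.9095.
Sum = Δs · [f(1.5) + f(2.25) + f(3) + f(3.75)].
Sum ≈ 5.1477.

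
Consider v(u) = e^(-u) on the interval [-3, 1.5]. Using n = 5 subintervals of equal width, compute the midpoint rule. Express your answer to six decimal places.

19.207556

Δu = (1.5 − (-3))/5 = 0.9.
Midpoints: -2.55, -1.65, -0.75, 0.15, 1.05.
v(-2.55) ≈ 12.807104, v(-1.65) ≈ 5.206980, v(-0.75) ≈ 2.117000, v(0.15) ≈ 0.860708, v(1.05) ≈ 0.349938.
Sum = Δu · [v(-2.55) + v(-1.65) + v(-0.75) + v(0.15) + v(1.05)].
Sum ≈ 19.207556.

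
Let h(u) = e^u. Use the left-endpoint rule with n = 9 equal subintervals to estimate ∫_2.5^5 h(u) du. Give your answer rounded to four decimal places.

118.1846

Δu = (5 − 2.5)/9 = 5/18.
Left endpoints: 2.5, 25/9, 55/18, 10/3, 65/18, 35/9, 25/6, 40/9, 85/18.
h(2.5) ≈ 12.1825, h(25/9) ≈ 16.0832, h(55/18) ≈ 21.2330, h(10/3) ≈ 28.0316, h(65/18) ≈ 37.0071, h(35/9) ≈ 48.8566, h(25/6) ≈ 64.5001, h(40/9) ≈ 85.1526, h(85/18) ≈ 112.4178.
Sum = Δu · [h(2.5) + h(25/9) + h(55/18) + ...].
Sum ≈ 118.1846.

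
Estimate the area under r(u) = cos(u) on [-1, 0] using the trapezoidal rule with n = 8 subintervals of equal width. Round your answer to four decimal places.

0.8404

Δu = (0 − (-1))/8 = 0.125.
r(-1) ≈ 0.5403, r(-0.875) ≈ 0.6410, r(-0.75) ≈ 0.7317, r(-0.625) ≈ 0.8110, r(-0.5) ≈ 0.8776, r(-0.375) ≈ 0.9305, r(-0.25) ≈ 0.9689, r(-0.125) ≈ 0.9922, r(0) ≈ 1.0000.
T_8 = (Δu/2)·[r(u_0) + 2r(u_1) + ... + 2r(u_{7}) + r(u_8)].
Sum ≈ 0.8404.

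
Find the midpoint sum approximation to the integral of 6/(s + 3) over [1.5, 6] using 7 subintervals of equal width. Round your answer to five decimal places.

Δs = (6 − 1.5)/7 = 9/14.
Midpoints: 51/28, 69/28, 87/28, 3.75, 123/28, 141/28, 159/28.
f(51/28) = 56/45, f(69/28) = 56/51, f(87/28) = 56/57, f(3.75) = 8/9, f(123/28) = 56/69, f(141/28) = 56/75, f(159/28) = 56/81.
Sum = Δs · [f(51/28) + f(69/28) + f(87/28) + ...].
Sum ≈ 4.15507.

4.15507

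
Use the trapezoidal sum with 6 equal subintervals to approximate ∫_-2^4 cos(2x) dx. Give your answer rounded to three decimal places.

0.075

Δx = (4 − (-2))/6 = 1.
f(-2) ≈ -0.654, f(-1) ≈ -0.416, f(0) ≈ 1.000, f(1) ≈ -0.416, f(2) ≈ -0.654, f(3) ≈ 0.960, f(4) ≈ -0.146.
T_6 = (Δx/2)·[f(x_0) + 2f(x_1) + ... + 2f(x_{5}) + f(x_6)].
Sum ≈ 0.075.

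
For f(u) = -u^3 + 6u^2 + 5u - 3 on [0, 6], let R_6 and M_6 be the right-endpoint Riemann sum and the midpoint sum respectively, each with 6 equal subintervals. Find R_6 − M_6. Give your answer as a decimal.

R_6 = 192.
M_6 = 181.5.
R_6 − M_6 = 10.5.

10.5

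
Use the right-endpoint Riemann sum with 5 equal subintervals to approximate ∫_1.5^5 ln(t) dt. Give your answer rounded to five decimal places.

Δt = (5 − 1.5)/5 = 0.7.
Right endpoints: 2.2, 2.9, 3.6, 4.3, 5.
f(2.2) ≈ 0.78846, f(2.9) ≈ 1.06471, f(3.6) ≈ 1.28093, f(4.3) ≈ 1.45862, f(5) ≈ 1.60944.
Sum = Δt · [f(2.2) + f(2.9) + f(3.6) + f(4.3) + f(5)].
Sum ≈ 4.34151.

4.34151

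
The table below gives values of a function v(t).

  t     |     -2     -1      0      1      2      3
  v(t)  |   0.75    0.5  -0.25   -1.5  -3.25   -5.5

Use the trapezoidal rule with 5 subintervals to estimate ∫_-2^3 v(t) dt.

Δt = 1.
T_5 = (1/2)·[0.75 + 2·0.5 + 2·(-0.25) + 2·(-1.5) + 2·(-3.25) + (-5.5)] = -6.875.

-6.875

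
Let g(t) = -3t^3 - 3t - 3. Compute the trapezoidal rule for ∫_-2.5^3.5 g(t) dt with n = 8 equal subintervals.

-112.78125

Δt = (3.5 − (-2.5))/8 = 0.75.
g(-2.5) = 51.375, g(-1.75) = 18.328125, g(-1) = 3, g(-0.25) = -2.203125, g(0.5) = -4.875, g(1.25) = -12.609375, g(2) = -33, g(2.75) = -73.640625, g(3.5) = -142.125.
T_8 = (Δt/2)·[g(t_0) + 2g(t_1) + ... + 2g(t_{7}) + g(t_8)].
Sum = -112.78125.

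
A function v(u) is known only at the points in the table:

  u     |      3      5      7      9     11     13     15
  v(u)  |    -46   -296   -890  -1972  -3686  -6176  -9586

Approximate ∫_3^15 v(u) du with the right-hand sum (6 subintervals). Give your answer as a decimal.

Δu = 2.
Sum = 2·[(-296) + (-890) + (-1972) + (-3686) + (-6176) + (-9586)] = -45212.

-45212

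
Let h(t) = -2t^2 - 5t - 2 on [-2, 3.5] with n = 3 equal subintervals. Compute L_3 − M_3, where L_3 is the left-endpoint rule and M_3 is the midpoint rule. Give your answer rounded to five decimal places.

31.09028

L_3 ≈ -31.3703704.
M_3 ≈ -62.4606481.
L_3 − M_3 ≈ 31.09028.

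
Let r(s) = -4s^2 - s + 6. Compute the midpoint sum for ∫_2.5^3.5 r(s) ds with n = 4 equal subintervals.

-33.3125

Δs = (3.5 − 2.5)/4 = 0.25.
Midpoints: 2.625, 2.875, 3.125, 3.375.
r(2.625) = -24.1875, r(2.875) = -29.9375, r(3.125) = -36.1875, r(3.375) = -42.9375.
Sum = Δs · [r(2.625) + r(2.875) + r(3.125) + r(3.375)].
Sum = -33.3125.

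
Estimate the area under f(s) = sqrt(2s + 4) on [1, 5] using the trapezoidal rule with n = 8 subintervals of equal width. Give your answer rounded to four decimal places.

12.5592

Δs = (5 − 1)/8 = 0.5.
f(1) ≈ 2.4495, f(1.5) ≈ 2.6458, f(2) ≈ 2.8284, f(2.5) ≈ 3.0000, f(3) ≈ 3.1623, f(3.5) ≈ 3.3166, f(4) ≈ 3.4641, f(4.5) ≈ 3.6056, f(5) ≈ 3.7417.
T_8 = (Δs/2)·[f(s_0) + 2f(s_1) + ... + 2f(s_{7}) + f(s_8)].
Sum ≈ 12.5592.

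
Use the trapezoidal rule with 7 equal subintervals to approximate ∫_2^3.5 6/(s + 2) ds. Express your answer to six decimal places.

Δs = (3.5 − 2)/7 = 3/14.
f(2) = 1.5, f(31/14) = 84/59, f(17/7) = 42/31, f(37/14) = 84/65, f(20/7) = 21/17, f(43/14) = 84/71, f(23/7) = 42/37, f(3.5) = 12/11.
T_7 = (Δs/2)·[f(s_0) + 2f(s_1) + ... + 2f(s_{6}) + f(s_7)].
Sum ≈ 1.911398.

1.911398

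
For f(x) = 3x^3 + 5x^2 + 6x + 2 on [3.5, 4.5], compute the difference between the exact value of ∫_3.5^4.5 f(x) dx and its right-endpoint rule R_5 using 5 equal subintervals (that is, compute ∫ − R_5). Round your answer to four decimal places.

-19.3483

Exact integral: ∫_3.5^4.5 f(x) dx ≈ 301.416667.
R_5 = 320.765.
Error ≈ 301.416667 − 320.765 ≈ -19.3483.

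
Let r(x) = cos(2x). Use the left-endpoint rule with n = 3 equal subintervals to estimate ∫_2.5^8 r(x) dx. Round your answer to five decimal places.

0.97258

Δx = (8 − 2.5)/3 = 11/6.
Left endpoints: 2.5, 13/3, 37/6.
r(2.5) ≈ 0.28366, r(13/3) ≈ -0.72614, r(37/6) ≈ 0.97297.
Sum = Δx · [r(2.5) + r(13/3) + r(37/6)].
Sum ≈ 0.97258.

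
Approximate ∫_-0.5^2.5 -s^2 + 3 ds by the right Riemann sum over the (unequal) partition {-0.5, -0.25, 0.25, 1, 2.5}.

Subinterval widths: 0.25, 0.5, 0.75, 1.5.
Right endpoints: -0.25, 0.25, 1, 2.5.
f(-0.25) = 2.9375, f(0.25) = 2.9375, f(1) = 2, f(2.5) = -3.25.
Sum = Σ Δs_i · f(s_i).
Sum = -1.171875.

-1.171875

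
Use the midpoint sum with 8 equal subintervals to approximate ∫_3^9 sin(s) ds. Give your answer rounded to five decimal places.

Δs = (9 − 3)/8 = 0.75.
Midpoints: 3.375, 4.125, 4.875, 5.625, 6.375, 7.125, 7.875, 8.625.
f(3.375) ≈ -0.23129, f(4.125) ≈ -0.83239, f(4.875) ≈ -0.98681, f(5.625) ≈ -0.61168, f(6.375) ≈ 0.09169, f(7.125) ≈ 0.74585, f(7.875) ≈ 0.99978, f(8.625) ≈ 0.71720.
Sum = Δs · [f(3.375) + f(4.125) + f(4.875) + ...].
Sum ≈ -0.08074.

-0.08074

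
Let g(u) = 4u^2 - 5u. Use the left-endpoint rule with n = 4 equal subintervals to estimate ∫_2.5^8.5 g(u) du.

Δu = (8.5 − 2.5)/4 = 1.5.
Left endpoints: 2.5, 4, 5.5, 7.
g(2.5) = 12.5, g(4) = 44, g(5.5) = 93.5, g(7) = 161.
Sum = Δu · [g(2.5) + g(4) + g(5.5) + g(7)].
Sum = 466.5.

466.5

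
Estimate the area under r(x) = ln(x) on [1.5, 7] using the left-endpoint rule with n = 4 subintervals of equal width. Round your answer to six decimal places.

6.374029

Δx = (7 − 1.5)/4 = 1.375.
Left endpoints: 1.5, 2.875, 4.25, 5.625.
r(1.5) ≈ 0.405465, r(2.875) ≈ 1.056053, r(4.25) ≈ 1.446919, r(5.625) ≈ 1.727221.
Sum = Δx · [r(1.5) + r(2.875) + r(4.25) + r(5.625)].
Sum ≈ 6.374029.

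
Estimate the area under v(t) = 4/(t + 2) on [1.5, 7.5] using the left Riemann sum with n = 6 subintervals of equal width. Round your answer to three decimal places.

4.378

Δt = (7.5 − 1.5)/6 = 1.
Left endpoints: 1.5, 2.5, 3.5, 4.5, 5.5, 6.5.
v(1.5) = 8/7, v(2.5) = 8/9, v(3.5) = 8/11, v(4.5) = 8/13, v(5.5) = 8/15, v(6.5) = 8/17.
Sum = Δt · [v(1.5) + v(2.5) + v(3.5) + ...].
Sum ≈ 4.378.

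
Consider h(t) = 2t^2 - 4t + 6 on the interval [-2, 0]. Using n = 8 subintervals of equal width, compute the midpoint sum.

25.3125

Δt = (0 − (-2))/8 = 0.25.
Midpoints: -1.875, -1.625, -1.375, -1.125, -0.875, -0.625, -0.375, -0.125.
h(-1.875) = 20.53125, h(-1.625) = 17.78125, h(-1.375) = 15.28125, h(-1.125) = 13.03125, h(-0.875) = 11.03125, h(-0.625) = 9.28125, h(-0.375) = 7.78125, h(-0.125) = 6.53125.
Sum = Δt · [h(-1.875) + h(-1.625) + h(-1.375) + ...].
Sum = 25.3125.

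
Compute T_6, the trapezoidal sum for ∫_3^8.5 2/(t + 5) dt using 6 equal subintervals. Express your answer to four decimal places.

1.0479

Δt = (8.5 − 3)/6 = 11/12.
f(3) = 0.25, f(47/12) = 24/107, f(29/6) = 12/59, f(5.75) = 8/43, f(20/3) = 6/35, f(91/12) = 24/151, f(8.5) = 4/27.
T_6 = (Δt/2)·[f(t_0) + 2f(t_1) + ... + 2f(t_{5}) + f(t_6)].
Sum ≈ 1.0479.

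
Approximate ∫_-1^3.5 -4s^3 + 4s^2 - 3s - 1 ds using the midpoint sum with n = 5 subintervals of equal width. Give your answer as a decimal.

Δs = (3.5 − (-1))/5 = 0.9.
Midpoints: -0.55, 0.35, 1.25, 2.15, 3.05.
f(-0.55) = 2.5255, f(0.35) = -1.7315, f(1.25) = -6.3125, f(2.15) = -28.7135, f(3.05) = -86.4305.
Sum = Δs · [f(-0.55) + f(0.35) + f(1.25) + f(2.15) + f(3.05)].
Sum = -108.59625.

-108.59625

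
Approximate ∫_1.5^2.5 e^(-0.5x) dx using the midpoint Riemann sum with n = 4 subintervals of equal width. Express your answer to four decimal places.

0.3715

Δx = (2.5 − 1.5)/4 = 0.25.
Midpoints: 1.625, 1.875, 2.125, 2.375.
f(1.625) ≈ 0.4437, f(1.875) ≈ 0.3916, f(2.125) ≈ 0.3456, f(2.375) ≈ 0.3050.
Sum = Δx · [f(1.625) + f(1.875) + f(2.125) + f(2.375)].
Sum ≈ 0.3715.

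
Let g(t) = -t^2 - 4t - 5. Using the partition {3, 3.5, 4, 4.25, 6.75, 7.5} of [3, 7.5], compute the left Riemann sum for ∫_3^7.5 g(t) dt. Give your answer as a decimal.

Subinterval widths: 0.5, 0.5, 0.25, 2.5, 0.75.
Left endpoints: 3, 3.5, 4, 4.25, 6.75.
g(3) = -26, g(3.5) = -31.25, g(4) = -37, g(4.25) = -40.0625, g(6.75) = -77.5625.
Sum = Σ Δt_i · g(t_i).
Sum = -196.203125.

-196.203125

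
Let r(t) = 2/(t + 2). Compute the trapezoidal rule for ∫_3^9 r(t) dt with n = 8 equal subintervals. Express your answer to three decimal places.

1.580

Δt = (9 − 3)/8 = 0.75.
r(3) = 0.4, r(3.75) = 8/23, r(4.5) = 4/13, r(5.25) = 8/29, r(6) = 0.25, r(6.75) = 8/35, r(7.5) = 4/19, r(8.25) = 8/41, r(9) = 2/11.
T_8 = (Δt/2)·[r(t_0) + 2r(t_1) + ... + 2r(t_{7}) + r(t_8)].
Sum ≈ 1.580.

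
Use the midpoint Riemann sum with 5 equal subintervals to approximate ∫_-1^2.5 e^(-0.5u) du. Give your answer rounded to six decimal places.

2.710577

Δu = (2.5 − (-1))/5 = 0.7.
Midpoints: -0.65, 0.05, 0.75, 1.45, 2.15.
f(-0.65) ≈ 1.384031, f(0.05) ≈ 0.975310, f(0.75) ≈ 0.687289, f(1.45) ≈ 0.484325, f(2.15) ≈ 0.341298.
Sum = Δu · [f(-0.65) + f(0.05) + f(0.75) + f(1.45) + f(2.15)].
Sum ≈ 2.710577.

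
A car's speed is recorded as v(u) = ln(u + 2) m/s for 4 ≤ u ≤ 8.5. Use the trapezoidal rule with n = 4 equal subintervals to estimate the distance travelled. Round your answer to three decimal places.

Δu = (8.5 − 4)/4 = 1.125.
v(4) ≈ 1.792, v(5.125) ≈ 1.964, v(6.25) ≈ 2.110, v(7.375) ≈ 2.238, v(8.5) ≈ 2.351.
T_4 = (Δu/2)·[v(u_0) + 2v(u_1) + 2v(u_2) + 2v(u_3) + v(u_4)].
Sum ≈ 9.431.

9.431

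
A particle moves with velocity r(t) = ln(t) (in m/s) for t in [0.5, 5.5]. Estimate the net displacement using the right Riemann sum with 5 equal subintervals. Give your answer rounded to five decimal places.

5.78334

Δt = (5.5 − 0.5)/5 = 1.
Right endpoints: 1.5, 2.5, 3.5, 4.5, 5.5.
r(1.5) ≈ 0.40547, r(2.5) ≈ 0.91629, r(3.5) ≈ 1.25276, r(4.5) ≈ 1.50408, r(5.5) ≈ 1.70475.
Sum = Δt · [r(1.5) + r(2.5) + r(3.5) + r(4.5) + r(5.5)].
Sum ≈ 5.78334.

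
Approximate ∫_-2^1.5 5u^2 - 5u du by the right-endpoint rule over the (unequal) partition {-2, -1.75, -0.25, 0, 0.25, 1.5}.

12.8125

Subinterval widths: 0.25, 1.5, 0.25, 0.25, 1.25.
Right endpoints: -1.75, -0.25, 0, 0.25, 1.5.
f(-1.75) = 24.0625, f(-0.25) = 1.5625, f(0) = 0, f(0.25) = -0.9375, f(1.5) = 3.75.
Sum = Σ Δu_i · f(u_i).
Sum = 12.8125.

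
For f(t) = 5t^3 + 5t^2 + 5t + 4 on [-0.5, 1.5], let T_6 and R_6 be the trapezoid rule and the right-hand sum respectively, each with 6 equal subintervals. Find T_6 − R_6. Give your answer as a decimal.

-6.25

T_6 ≈ 25.54629630.
R_6 ≈ 31.79629630.
T_6 − R_6 = -6.25.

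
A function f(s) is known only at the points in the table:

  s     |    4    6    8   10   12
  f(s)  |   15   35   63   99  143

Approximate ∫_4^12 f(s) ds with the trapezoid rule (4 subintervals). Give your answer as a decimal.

552

Δs = 2.
T_4 = (2/2)·[15 + 2·35 + 2·63 + 2·99 + 143] = 552.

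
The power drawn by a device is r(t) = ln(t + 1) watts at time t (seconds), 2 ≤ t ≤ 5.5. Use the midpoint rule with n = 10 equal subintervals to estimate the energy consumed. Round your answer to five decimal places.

Δt = (5.5 − 2)/10 = 0.35.
Midpoints: 2.175, 2.525, 2.875, 3.225, 3.575, 3.925, 4.275, 4.625, 4.975, 5.325.
r(2.175) ≈ 1.15531, r(2.525) ≈ 1.25988, r(2.875) ≈ 1.35455, r(3.225) ≈ 1.44102, r(3.575) ≈ 1.52061, r(3.925) ≈ 1.59432, r(4.275) ≈ 1.66298, r(4.625) ≈ 1.72722, r(4.975) ≈ 1.78758, r(5.325) ≈ 1.84451.
Sum = Δt · [r(2.175) + r(2.525) + r(2.875) + ...].
Sum ≈ 5.37179.

5.37179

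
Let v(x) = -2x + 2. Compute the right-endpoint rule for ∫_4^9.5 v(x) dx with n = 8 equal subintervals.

Δx = (9.5 − 4)/8 = 0.6875.
Right endpoints: 4.6875, 5.375, 6.0625, 6.75, 7.4375, 8.125, 8.8125, 9.5.
v(4.6875) = -7.375, v(5.375) = -8.75, v(6.0625) = -10.125, v(6.75) = -11.5, v(7.4375) = -12.875, v(8.125) = -14.25, v(8.8125) = -15.625, v(9.5) = -17.
Sum = Δx · [v(4.6875) + v(5.375) + v(6.0625) + ...].
Sum = -67.03125.

-67.03125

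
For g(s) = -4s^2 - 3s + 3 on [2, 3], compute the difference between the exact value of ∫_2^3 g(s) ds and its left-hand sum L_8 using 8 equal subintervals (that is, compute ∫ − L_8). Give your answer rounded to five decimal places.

Exact integral: ∫_2^3 g(s) ds ≈ -29.8333333.
L_8 = -28.40625.
Error ≈ -29.8333333 − (-28.40625) ≈ -1.42708.

-1.42708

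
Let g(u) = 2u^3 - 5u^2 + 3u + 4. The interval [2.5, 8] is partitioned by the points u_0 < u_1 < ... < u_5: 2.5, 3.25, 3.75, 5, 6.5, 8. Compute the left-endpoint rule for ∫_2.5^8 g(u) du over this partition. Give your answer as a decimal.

844.6796875

Subinterval widths: 0.75, 0.5, 1.25, 1.5, 1.5.
Left endpoints: 2.5, 3.25, 3.75, 5, 6.5.
g(2.5) = 11.5, g(3.25) = 29.59375, g(3.75) = 50.40625, g(5) = 144, g(6.5) = 361.5.
Sum = Σ Δu_i · g(u_i).
Sum = 844.6796875.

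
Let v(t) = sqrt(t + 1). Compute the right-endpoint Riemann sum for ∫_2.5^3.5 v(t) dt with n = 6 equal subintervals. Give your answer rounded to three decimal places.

Δt = (3.5 − 2.5)/6 = 1/6.
Right endpoints: 8/3, 17/6, 3, 19/6, 10/3, 3.5.
v(8/3) ≈ 1.915, v(17/6) ≈ 1.958, v(3) ≈ 2.000, v(19/6) ≈ 2.041, v(10/3) ≈ 2.082, v(3.5) ≈ 2.121.
Sum = Δt · [v(8/3) + v(17/6) + v(3) + ...].
Sum ≈ 2.019.

2.019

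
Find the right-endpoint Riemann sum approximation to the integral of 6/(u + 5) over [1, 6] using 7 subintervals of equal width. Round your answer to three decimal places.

Δu = (6 − 1)/7 = 5/7.
Right endpoints: 12/7, 17/7, 22/7, 27/7, 32/7, 37/7, 6.
f(12/7) = 42/47, f(17/7) = 21/26, f(22/7) = 14/19, f(27/7) = 21/31, f(32/7) = 42/67, f(37/7) = 7/12, f(6) = 6/11.
Sum = Δu · [f(12/7) + f(17/7) + f(22/7) + ...].
Sum ≈ 3.479.

3.479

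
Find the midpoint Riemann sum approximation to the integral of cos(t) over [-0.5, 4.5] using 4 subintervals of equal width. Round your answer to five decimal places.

Δt = (4.5 − (-0.5))/4 = 1.25.
Midpoints: 0.125, 1.375, 2.625, 3.875.
f(0.125) ≈ 0.99220, f(1.375) ≈ 0.19455, f(2.625) ≈ -0.86951, f(3.875) ≈ -0.74290.
Sum = Δt · [f(0.125) + f(1.375) + f(2.625) + f(3.875)].
Sum ≈ -0.53207.

-0.53207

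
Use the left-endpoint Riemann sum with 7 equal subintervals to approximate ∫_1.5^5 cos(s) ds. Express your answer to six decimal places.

Δs = (5 − 1.5)/7 = 0.5.
Left endpoints: 1.5, 2, 2.5, 3, 3.5, 4, 4.5.
f(1.5) ≈ 0.070737, f(2) ≈ -0.416147, f(2.5) ≈ -0.801144, f(3) ≈ -0.989992, f(3.5) ≈ -0.936457, f(4) ≈ -0.653644, f(4.5) ≈ -0.210796.
Sum = Δs · [f(1.5) + f(2) + f(2.5) + ...].
Sum ≈ -1.968721.

-1.968721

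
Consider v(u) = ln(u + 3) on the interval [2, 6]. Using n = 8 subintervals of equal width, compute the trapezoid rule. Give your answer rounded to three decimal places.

7.726

Δu = (6 − 2)/8 = 0.5.
v(2) ≈ 1.609, v(2.5) ≈ 1.705, v(3) ≈ 1.792, v(3.5) ≈ 1.872, v(4) ≈ 1.946, v(4.5) ≈ 2.015, v(5) ≈ 2.079, v(5.5) ≈ 2.140, v(6) ≈ 2.197.
T_8 = (Δu/2)·[v(u_0) + 2v(u_1) + ... + 2v(u_{7}) + v(u_8)].
Sum ≈ 7.726.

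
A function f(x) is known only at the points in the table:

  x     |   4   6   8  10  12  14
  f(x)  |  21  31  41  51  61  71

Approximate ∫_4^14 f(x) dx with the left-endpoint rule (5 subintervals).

Δx = 2.
Sum = 2·[21 + 31 + 41 + 51 + 61] = 410.

410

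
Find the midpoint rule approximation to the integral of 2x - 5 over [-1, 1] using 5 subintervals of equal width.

-10

Δx = (1 − (-1))/5 = 0.4.
Midpoints: -0.8, -0.4, 0, 0.4, 0.8.
f(-0.8) = -6.6, f(-0.4) = -5.8, f(0) = -5, f(0.4) = -4.2, f(0.8) = -3.4.
Sum = Δx · [f(-0.8) + f(-0.4) + f(0) + f(0.4) + f(0.8)].
Sum = -10.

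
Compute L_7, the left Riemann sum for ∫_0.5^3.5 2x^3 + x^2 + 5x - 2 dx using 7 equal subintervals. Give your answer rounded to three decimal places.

90.337

Δx = (3.5 − 0.5)/7 = 3/7.
Left endpoints: 0.5, 13/14, 19/14, 25/14, 31/14, 37/14, 43/14.
f(0.5) = 1, f(13/14) = 3503/686, f(19/14) = 3988/343, f(25/14) = 14753/686, f(31/14) = 12241/343, f(37/14) = 37811/686, f(43/14) = 27694/343.
Sum = Δx · [f(0.5) + f(13/14) + f(19/14) + ...].
Sum ≈ 90.337.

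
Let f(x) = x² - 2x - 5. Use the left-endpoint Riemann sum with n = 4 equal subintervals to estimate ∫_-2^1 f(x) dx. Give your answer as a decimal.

-5.34375

Δx = (1 − (-2))/4 = 0.75.
Left endpoints: -2, -1.25, -0.5, 0.25.
f(-2) = 3, f(-1.25) = -0.9375, f(-0.5) = -3.75, f(0.25) = -5.4375.
Sum = Δx · [f(-2) + f(-1.25) + f(-0.5) + f(0.25)].
Sum = -5.34375.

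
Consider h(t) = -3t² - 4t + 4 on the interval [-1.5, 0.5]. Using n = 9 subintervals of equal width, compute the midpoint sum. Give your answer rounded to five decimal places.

8.52469

Δt = (0.5 − (-1.5))/9 = 2/9.
Midpoints: -25/18, -7/6, -17/18, -13/18, -0.5, -5/18, -1/18, 1/6, 7/18.
h(-25/18) = 407/108, h(-7/6) = 55/12, h(-17/18) = 551/108, h(-13/18) = 575/108, h(-0.5) = 5.25, h(-5/18) = 527/108, h(-1/18) = 455/108, h(1/6) = 3.25, h(7/18) = 215/108.
Sum = Δt · [h(-25/18) + h(-7/6) + h(-17/18) + ...].
Sum ≈ 8.52469.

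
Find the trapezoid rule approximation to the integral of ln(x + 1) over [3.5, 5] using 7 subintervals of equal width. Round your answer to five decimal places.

2.48200

Δx = (5 − 3.5)/7 = 3/14.
f(3.5) ≈ 1.50408, f(26/7) ≈ 1.55060, f(55/14) ≈ 1.59505, f(29/7) ≈ 1.63761, f(61/14) ≈ 1.67843, f(32/7) ≈ 1.71765, f(67/14) ≈ 1.75539, f(5) ≈ 1.79176.
T_7 = (Δx/2)·[f(x_0) + 2f(x_1) + ... + 2f(x_{6}) + f(x_7)].
Sum ≈ 2.48200.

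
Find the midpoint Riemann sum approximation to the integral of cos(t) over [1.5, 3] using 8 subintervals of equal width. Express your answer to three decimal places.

Δt = (3 − 1.5)/8 = 0.1875.
Midpoints: 1.59375, 1.78125, 1.96875, 2.15625, 2.34375, 2.53125, 2.71875, 2.90625.
f(1.59375) ≈ -0.023, f(1.78125) ≈ -0.209, f(1.96875) ≈ -0.388, f(2.15625) ≈ -0.553, f(2.34375) ≈ -0.698, f(2.53125) ≈ -0.819, f(2.71875) ≈ -0.912, f(2.90625) ≈ -0.972.
Sum = Δt · [f(1.59375) + f(1.78125) + f(1.96875) + ...].
Sum ≈ -0.858.

-0.858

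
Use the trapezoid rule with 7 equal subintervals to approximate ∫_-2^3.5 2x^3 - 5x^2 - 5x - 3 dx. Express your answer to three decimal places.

-55.168

Δx = (3.5 − (-2))/7 = 11/14.
f(-2) = -29, f(-17/14) = -5407/686, f(-3/7) = -663/343, f(5/14) = -1829/343, f(8/7) = -4205/343, f(27/14) = -11589/686, f(19/7) = -4601/343, f(3.5) = 4.
T_7 = (Δx/2)·[f(x_0) + 2f(x_1) + ... + 2f(x_{6}) + f(x_7)].
Sum ≈ -55.168.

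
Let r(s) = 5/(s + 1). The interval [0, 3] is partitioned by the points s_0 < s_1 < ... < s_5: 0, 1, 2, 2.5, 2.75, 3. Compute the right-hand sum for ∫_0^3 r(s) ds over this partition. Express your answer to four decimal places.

Subinterval widths: 1, 1, 0.5, 0.25, 0.25.
Right endpoints: 1, 2, 2.5, 2.75, 3.
r(1) = 2.5, r(2) = 5/3, r(2.5) = 10/7, r(2.75) = 4/3, r(3) = 1.25.
Sum = Σ Δs_i · r(s_i).
Sum ≈ 5.5268.

5.5268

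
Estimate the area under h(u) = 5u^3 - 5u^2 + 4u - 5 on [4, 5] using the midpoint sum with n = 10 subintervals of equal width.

Δu = (5 − 4)/10 = 0.1.
Midpoints: 4.05, 4.15, 4.25, 4.35, 4.45, 4.55, 4.65, 4.75, 4.85, 4.95.
h(4.05) = 261.338125, h(4.15) = 282.854375, h(4.25) = 305.515625, h(4.35) = 329.351875, h(4.45) = 354.393125, h(4.55) = 380.669375, h(4.65) = 408.210625, h(4.75) = 437.046875, h(4.85) = 467.208125, h(4.95) = 498.724375.
Sum = Δu · [h(4.05) + h(4.15) + h(4.25) + ...].
Sum = 372.53125.

372.53125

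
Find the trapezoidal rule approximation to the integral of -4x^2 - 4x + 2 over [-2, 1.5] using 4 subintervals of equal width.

-6.453125

Δx = (1.5 − (-2))/4 = 0.875.
f(-2) = -6, f(-1.125) = 1.4375, f(-0.25) = 2.75, f(0.625) = -2.0625, f(1.5) = -13.
T_4 = (Δx/2)·[f(x_0) + 2f(x_1) + 2f(x_2) + 2f(x_3) + f(x_4)].
Sum = -6.453125.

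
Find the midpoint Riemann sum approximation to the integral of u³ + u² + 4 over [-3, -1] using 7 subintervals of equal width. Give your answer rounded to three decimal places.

Δu = (-1 − (-3))/7 = 2/7.
Midpoints: -20/7, -18/7, -16/7, -2, -12/7, -10/7, -8/7.
f(-20/7) = -3828/343, f(-18/7) = -2192/343, f(-16/7) = -932/343, f(-2) = 0, f(-12/7) = 652/343, f(-10/7) = 1072/343, f(-8/7) = 1308/343.
Sum = Δu · [f(-20/7) + f(-18/7) + f(-16/7) + ...].
Sum ≈ -3.265.

-3.265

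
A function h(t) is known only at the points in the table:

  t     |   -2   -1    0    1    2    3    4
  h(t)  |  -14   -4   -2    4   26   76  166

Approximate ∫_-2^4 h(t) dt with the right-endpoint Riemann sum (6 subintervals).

266

Δt = 1.
Sum = 1·[(-4) + (-2) + 4 + 26 + 76 + 166] = 266.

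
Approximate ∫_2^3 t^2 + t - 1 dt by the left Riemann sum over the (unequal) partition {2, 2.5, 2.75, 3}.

Subinterval widths: 0.5, 0.25, 0.25.
Left endpoints: 2, 2.5, 2.75.
f(2) = 5, f(2.5) = 7.75, f(2.75) = 9.3125.
Sum = Σ Δt_i · f(t_i).
Sum = 6.765625.

6.765625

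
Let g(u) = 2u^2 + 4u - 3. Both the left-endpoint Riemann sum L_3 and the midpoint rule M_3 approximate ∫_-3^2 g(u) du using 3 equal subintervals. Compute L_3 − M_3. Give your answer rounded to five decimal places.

-1.38889

L_3 ≈ -5.3703704.
M_3 ≈ -3.9814815.
L_3 − M_3 ≈ -1.38889.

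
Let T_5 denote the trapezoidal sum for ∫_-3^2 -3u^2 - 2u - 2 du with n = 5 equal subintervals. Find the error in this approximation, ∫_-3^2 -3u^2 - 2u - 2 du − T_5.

Exact integral: ∫_-3^2 f(u) du = -40.
T_5 = -42.5.
Error = -40 − (-42.5) = 2.5.

2.5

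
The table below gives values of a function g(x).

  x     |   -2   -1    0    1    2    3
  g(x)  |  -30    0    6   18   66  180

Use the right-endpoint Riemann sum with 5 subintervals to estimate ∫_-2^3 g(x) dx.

270

Δx = 1.
Sum = 1·[0 + 6 + 18 + 66 + 180] = 270.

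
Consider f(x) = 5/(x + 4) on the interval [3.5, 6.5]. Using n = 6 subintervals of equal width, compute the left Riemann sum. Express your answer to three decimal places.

1.731

Δx = (6.5 − 3.5)/6 = 0.5.
Left endpoints: 3.5, 4, 4.5, 5, 5.5, 6.
f(3.5) = 2/3, f(4) = 0.625, f(4.5) = 10/17, f(5) = 5/9, f(5.5) = 10/19, f(6) = 0.5.
Sum = Δx · [f(3.5) + f(4) + f(4.5) + ...].
Sum ≈ 1.731.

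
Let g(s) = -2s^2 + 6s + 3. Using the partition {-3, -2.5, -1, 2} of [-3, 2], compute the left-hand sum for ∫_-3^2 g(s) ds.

-68.25

Subinterval widths: 0.5, 1.5, 3.
Left endpoints: -3, -2.5, -1.
g(-3) = -33, g(-2.5) = -24.5, g(-1) = -5.
Sum = Σ Δs_i · g(s_i).
Sum = -68.25.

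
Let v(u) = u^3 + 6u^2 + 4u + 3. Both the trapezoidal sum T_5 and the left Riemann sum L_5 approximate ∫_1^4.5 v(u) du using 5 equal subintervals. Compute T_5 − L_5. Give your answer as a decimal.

T_5 = 335.58875.
L_5 = 258.72.
T_5 − L_5 = 76.86875.

76.86875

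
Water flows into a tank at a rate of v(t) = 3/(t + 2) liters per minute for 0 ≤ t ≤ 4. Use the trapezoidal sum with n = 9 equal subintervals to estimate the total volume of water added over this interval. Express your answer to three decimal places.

Δt = (4 − 0)/9 = 4/9.
v(0) = 1.5, v(4/9) = 27/22, v(8/9) = 27/26, v(4/3) = 0.9, v(16/9) = 27/34, v(20/9) = 27/38, v(8/3) = 9/14, v(28/9) = 27/46, v(32/9) = 0.54, v(4) = 0.5.
T_9 = (Δt/2)·[v(t_0) + 2v(t_1) + ... + 2v(t_{8}) + v(t_9)].
Sum ≈ 3.307.

3.307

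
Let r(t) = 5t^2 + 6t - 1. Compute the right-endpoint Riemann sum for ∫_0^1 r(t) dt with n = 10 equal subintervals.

4.225

Δt = (1 − 0)/10 = 0.1.
Right endpoints: 0.1, 0.2, 0.3, 0.4, 0.5, 0.6, 0.7, 0.8, 0.9, 1.
r(0.1) = -0.35, r(0.2) = 0.4, r(0.3) = 1.25, r(0.4) = 2.2, r(0.5) = 3.25, r(0.6) = 4.4, r(0.7) = 5.65, r(0.8) = 7, r(0.9) = 8.45, r(1) = 10.
Sum = Δt · [r(0.1) + r(0.2) + r(0.3) + ...].
Sum = 4.225.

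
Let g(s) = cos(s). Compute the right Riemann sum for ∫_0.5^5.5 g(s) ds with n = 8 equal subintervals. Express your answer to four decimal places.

-1.1989

Δs = (5.5 − 0.5)/8 = 0.625.
Right endpoints: 1.125, 1.75, 2.375, 3, 3.625, 4.25, 4.875, 5.5.
g(1.125) ≈ 0.4312, g(1.75) ≈ -0.1782, g(2.375) ≈ -0.7203, g(3) ≈ -0.9900, g(3.625) ≈ -0.8854, g(4.25) ≈ -0.4461, g(4.875) ≈ 0.1619, g(5.5) ≈ 0.7087.
Sum = Δs · [g(1.125) + g(1.75) + g(2.375) + ...].
Sum ≈ -1.1989.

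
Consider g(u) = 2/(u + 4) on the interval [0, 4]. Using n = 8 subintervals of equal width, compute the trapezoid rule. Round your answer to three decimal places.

Δu = (4 − 0)/8 = 0.5.
g(0) = 0.5, g(0.5) = 4/9, g(1) = 0.4, g(1.5) = 4/11, g(2) = 1/3, g(2.5) = 4/13, g(3) = 2/7, g(3.5) = 4/15, g(4) = 0.25.
T_8 = (Δu/2)·[g(u_0) + 2g(u_1) + ... + 2g(u_{7}) + g(u_8)].
Sum ≈ 1.388.

1.388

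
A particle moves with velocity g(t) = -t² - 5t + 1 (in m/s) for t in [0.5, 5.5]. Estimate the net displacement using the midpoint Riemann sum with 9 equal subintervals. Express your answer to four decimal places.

Δt = (5.5 − 0.5)/9 = 5/9.
Midpoints: 7/9, 4/3, 17/9, 22/9, 3, 32/9, 37/9, 14/3, 47/9.
g(7/9) = -283/81, g(4/3) = -67/9, g(17/9) = -973/81, g(22/9) = -1393/81, g(3) = -23, g(32/9) = -2383/81, g(37/9) = -2953/81, g(14/3) = -397/9, g(47/9) = -4243/81.
Sum = Δt · [g(7/9) + g(4/3) + g(17/9) + ...].
Sum ≈ -125.2881.

-125.2881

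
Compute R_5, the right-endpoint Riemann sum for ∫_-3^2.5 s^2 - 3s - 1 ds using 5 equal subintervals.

Δs = (2.5 − (-3))/5 = 1.1.
Right endpoints: -1.9, -0.8, 0.3, 1.4, 2.5.
f(-1.9) = 8.31, f(-0.8) = 2.04, f(0.3) = -1.81, f(1.4) = -3.24, f(2.5) = -2.25.
Sum = Δs · [f(-1.9) + f(-0.8) + f(0.3) + f(1.4) + f(2.5)].
Sum = 3.355.

3.355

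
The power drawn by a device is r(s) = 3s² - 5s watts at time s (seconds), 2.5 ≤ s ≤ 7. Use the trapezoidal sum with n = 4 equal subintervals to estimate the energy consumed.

Δs = (7 − 2.5)/4 = 1.125.
r(2.5) = 6.25, r(3.625) = 21.296875, r(4.75) = 43.9375, r(5.875) = 74.171875, r(7) = 112.
T_4 = (Δs/2)·[r(s_0) + 2r(s_1) + 2r(s_2) + 2r(s_3) + r(s_4)].
Sum = 223.34765625.

223.34765625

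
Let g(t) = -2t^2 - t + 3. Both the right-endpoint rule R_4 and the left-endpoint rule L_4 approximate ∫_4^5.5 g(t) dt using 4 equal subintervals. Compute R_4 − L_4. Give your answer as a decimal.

R_4 = -76.5703125.
L_4 = -65.3203125.
R_4 − L_4 = -11.25.

-11.25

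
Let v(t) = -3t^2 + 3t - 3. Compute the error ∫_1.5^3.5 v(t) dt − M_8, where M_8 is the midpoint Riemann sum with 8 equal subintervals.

Exact integral: ∫_1.5^3.5 v(t) dt = -30.5.
M_8 = -30.46875.
Error = -30.5 − (-30.46875) = -0.03125.

-0.03125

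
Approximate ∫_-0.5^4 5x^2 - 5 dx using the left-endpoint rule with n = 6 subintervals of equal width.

56.953125

Δx = (4 − (-0.5))/6 = 0.75.
Left endpoints: -0.5, 0.25, 1, 1.75, 2.5, 3.25.
f(-0.5) = -3.75, f(0.25) = -4.6875, f(1) = 0, f(1.75) = 10.3125, f(2.5) = 26.25, f(3.25) = 47.8125.
Sum = Δx · [f(-0.5) + f(0.25) + f(1) + ...].
Sum = 56.953125.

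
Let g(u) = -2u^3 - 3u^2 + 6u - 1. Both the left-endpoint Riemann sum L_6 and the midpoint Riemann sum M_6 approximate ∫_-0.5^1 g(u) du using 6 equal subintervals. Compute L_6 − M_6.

-0.66796875

L_6 = -1.4765625.
M_6 = -0.80859375.
L_6 − M_6 = -0.66796875.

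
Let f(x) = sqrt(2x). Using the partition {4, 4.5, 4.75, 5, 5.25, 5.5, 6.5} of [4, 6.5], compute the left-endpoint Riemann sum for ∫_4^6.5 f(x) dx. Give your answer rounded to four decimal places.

7.8521

Subinterval widths: 0.5, 0.25, 0.25, 0.25, 0.25, 1.
Left endpoints: 4, 4.5, 4.75, 5, 5.25, 5.5.
f(4) ≈ 2.8284, f(4.5) ≈ 3.0000, f(4.75) ≈ 3.0822, f(5) ≈ 3.1623, f(5.25) ≈ 3.2404, f(5.5) ≈ 3.3166.
Sum = Σ Δx_i · f(x_i).
Sum ≈ 7.8521.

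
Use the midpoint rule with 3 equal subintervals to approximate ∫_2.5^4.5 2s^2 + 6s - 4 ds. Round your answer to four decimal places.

84.1852

Δs = (4.5 − 2.5)/3 = 2/3.
Midpoints: 17/6, 3.5, 25/6.
f(17/6) = 523/18, f(3.5) = 41.5, f(25/6) = 1003/18.
Sum = Δs · [f(17/6) + f(3.5) + f(25/6)].
Sum ≈ 84.1852.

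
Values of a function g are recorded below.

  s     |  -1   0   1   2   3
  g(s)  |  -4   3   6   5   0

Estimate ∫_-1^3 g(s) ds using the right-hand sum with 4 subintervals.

Δs = 1.
Sum = 1·[3 + 6 + 5 + 0] = 14.

14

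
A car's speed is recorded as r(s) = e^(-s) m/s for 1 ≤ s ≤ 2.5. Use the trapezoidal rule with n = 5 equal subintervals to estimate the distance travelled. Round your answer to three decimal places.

Δs = (2.5 − 1)/5 = 0.3.
r(1) ≈ 0.368, r(1.3) ≈ 0.273, r(1.6) ≈ 0.202, r(1.9) ≈ 0.150, r(2.2) ≈ 0.111, r(2.5) ≈ 0.082.
T_5 = (Δs/2)·[r(s_0) + 2r(s_1) + ... + 2r(s_{4}) + r(s_5)].
Sum ≈ 0.288.

0.288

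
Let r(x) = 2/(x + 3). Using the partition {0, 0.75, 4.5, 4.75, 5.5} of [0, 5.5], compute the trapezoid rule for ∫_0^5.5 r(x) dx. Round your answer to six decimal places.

2.200601

Subinterval widths: 0.75, 3.75, 0.25, 0.75.
r(0) = 2/3, r(0.75) = 8/15, r(4.5) = 4/15, r(4.75) = 8/31, r(5.5) = 4/17.
On each subinterval the trapezoid contributes (Δx_i/2)·[r(x_{i-1}) + r(x_i)].
Sum ≈ 2.200601.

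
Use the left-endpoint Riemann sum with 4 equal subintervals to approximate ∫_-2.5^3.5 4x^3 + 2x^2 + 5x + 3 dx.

Δx = (3.5 − (-2.5))/4 = 1.5.
Left endpoints: -2.5, -1, 0.5, 2.
f(-2.5) = -59.5, f(-1) = -4, f(0.5) = 6.5, f(2) = 53.
Sum = Δx · [f(-2.5) + f(-1) + f(0.5) + f(2)].
Sum = -6.

-6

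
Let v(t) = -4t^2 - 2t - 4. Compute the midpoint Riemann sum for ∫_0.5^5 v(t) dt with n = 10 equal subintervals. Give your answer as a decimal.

Δt = (5 − 0.5)/10 = 0.45.
Midpoints: 0.725, 1.175, 1.625, 2.075, 2.525, 2.975, 3.425, 3.875, 4.325, 4.775.
v(0.725) = -7.5525, v(1.175) = -11.8725, v(1.625) = -17.8125, v(2.075) = -25.3725, v(2.525) = -34.5525, v(2.975) = -45.3525, v(3.425) = -57.7725, v(3.875) = -71.8125, v(4.325) = -87.4725, v(4.775) = -104.7525.
Sum = Δt · [v(0.725) + v(1.175) + v(1.625) + ...].
Sum = -208.94625.

-208.94625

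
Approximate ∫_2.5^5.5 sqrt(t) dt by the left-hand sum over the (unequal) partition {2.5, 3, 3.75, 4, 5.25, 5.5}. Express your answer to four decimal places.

5.6466

Subinterval widths: 0.5, 0.75, 0.25, 1.25, 0.25.
Left endpoints: 2.5, 3, 3.75, 4, 5.25.
f(2.5) ≈ 1.5811, f(3) ≈ 1.7321, f(3.75) ≈ 1.9365, f(4) ≈ 2.0000, f(5.25) ≈ 2.2913.
Sum = Σ Δt_i · f(t_i).
Sum ≈ 5.6466.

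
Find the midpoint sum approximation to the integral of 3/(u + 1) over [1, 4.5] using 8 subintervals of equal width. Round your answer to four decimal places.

3.0297

Δu = (4.5 − 1)/8 = 0.4375.
Midpoints: 1.21875, 1.65625, 2.09375, 2.53125, 2.96875, 3.40625, 3.84375, 4.28125.
f(1.21875) = 96/71, f(1.65625) = 96/85, f(2.09375) = 32/33, f(2.53125) = 96/113, f(2.96875) = 96/127, f(3.40625) = 32/47, f(3.84375) = 96/155, f(4.28125) = 96/169.
Sum = Δu · [f(1.21875) + f(1.65625) + f(2.09375) + ...].
Sum ≈ 3.0297.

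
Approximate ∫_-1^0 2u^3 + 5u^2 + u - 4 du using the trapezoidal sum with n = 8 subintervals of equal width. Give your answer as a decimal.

Δu = (0 − (-1))/8 = 0.125.
f(-1) = -2, f(-0.875) = -2.38671875, f(-0.75) = -2.78125, f(-0.625) = -3.16015625, f(-0.5) = -3.5, f(-0.375) = -3.77734375, f(-0.25) = -3.96875, f(-0.125) = -4.05078125, f(0) = -4.
T_8 = (Δu/2)·[f(u_0) + 2f(u_1) + ... + 2f(u_{7}) + f(u_8)].
Sum = -3.328125.

-3.328125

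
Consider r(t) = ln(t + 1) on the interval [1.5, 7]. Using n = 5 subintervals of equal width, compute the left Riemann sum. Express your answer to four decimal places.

8.1776

Δt = (7 − 1.5)/5 = 1.1.
Left endpoints: 1.5, 2.6, 3.7, 4.8, 5.9.
r(1.5) ≈ 0.9163, r(2.6) ≈ 1.2809, r(3.7) ≈ 1.5476, r(4.8) ≈ 1.7579, r(5.9) ≈ 1.9315.
Sum = Δt · [r(1.5) + r(2.6) + r(3.7) + r(4.8) + r(5.9)].
Sum ≈ 8.1776.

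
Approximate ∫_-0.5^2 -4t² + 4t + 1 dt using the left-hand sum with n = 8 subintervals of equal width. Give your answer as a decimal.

Δt = (2 − (-0.5))/8 = 0.3125.
Left endpoints: -0.5, -0.1875, 0.125, 0.4375, 0.75, 1.0625, 1.375, 1.6875.
f(-0.5) = -2, f(-0.1875) = 0.109375, f(0.125) = 1.4375, f(0.4375) = 1.984375, f(0.75) = 1.75, f(1.0625) = 0.734375, f(1.375) = -1.0625, f(1.6875) = -3.640625.
Sum = Δt · [f(-0.5) + f(-0.1875) + f(0.125) + ...].
Sum = -0.21484375.

-0.21484375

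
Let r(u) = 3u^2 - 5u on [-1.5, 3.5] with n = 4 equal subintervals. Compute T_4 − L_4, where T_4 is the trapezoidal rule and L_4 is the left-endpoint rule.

T_4 = 25.15625.
L_4 = 22.03125.
T_4 − L_4 = 3.125.

3.125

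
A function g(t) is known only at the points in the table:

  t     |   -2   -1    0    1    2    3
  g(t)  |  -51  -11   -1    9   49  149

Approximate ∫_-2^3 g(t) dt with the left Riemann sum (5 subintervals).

-5

Δt = 1.
Sum = 1·[(-51) + (-11) + (-1) + 9 + 49] = -5.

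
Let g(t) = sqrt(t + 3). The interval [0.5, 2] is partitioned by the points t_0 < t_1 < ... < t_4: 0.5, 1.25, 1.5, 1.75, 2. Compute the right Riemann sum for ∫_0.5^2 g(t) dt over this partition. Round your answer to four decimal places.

Subinterval widths: 0.75, 0.25, 0.25, 0.25.
Right endpoints: 1.25, 1.5, 1.75, 2.
g(1.25) ≈ 2.0616, g(1.5) ≈ 2.1213, g(1.75) ≈ 2.1794, g(2) ≈ 2.2361.
Sum = Σ Δt_i · g(t_i).
Sum ≈ 3.1804.

3.1804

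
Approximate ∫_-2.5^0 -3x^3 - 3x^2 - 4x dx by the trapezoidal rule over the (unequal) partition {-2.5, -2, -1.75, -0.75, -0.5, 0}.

Subinterval widths: 0.5, 0.25, 1, 0.25, 0.5.
f(-2.5) = 38.125, f(-2) = 20, f(-1.75) = 13.890625, f(-0.75) = 2.578125, f(-0.5) = 1.625, f(0) = 0.
On each subinterval the trapezoid contributes (Δx_i/2)·[f(x_{i-1}) + f(x_i)].
Sum = 27.93359375.

27.93359375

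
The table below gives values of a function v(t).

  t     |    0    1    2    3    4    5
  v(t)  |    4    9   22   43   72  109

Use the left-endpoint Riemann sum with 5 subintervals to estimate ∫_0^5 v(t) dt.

Δt = 1.
Sum = 1·[4 + 9 + 22 + 43 + 72] = 150.

150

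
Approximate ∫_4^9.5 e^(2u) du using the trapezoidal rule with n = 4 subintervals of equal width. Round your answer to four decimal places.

Δu = (9.5 − 4)/4 = 1.375.
f(4) ≈ 2980.9580, f(5.375) ≈ 46630.0285, f(6.75) ≈ 729416.3698, f(8.125) ≈ 11409991.7638, f(9.5) ≈ 178482300.9632.
T_4 = (Δu/2)·[f(u_0) + 2f(u_1) + 2f(u_2) + 2f(u_3) + f(u_4)].
Sum ≈ 139464433.7937.

139464433.7937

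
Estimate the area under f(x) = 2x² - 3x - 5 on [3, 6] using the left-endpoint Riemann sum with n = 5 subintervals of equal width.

57.36

Δx = (6 − 3)/5 = 0.6.
Left endpoints: 3, 3.6, 4.2, 4.8, 5.4.
f(3) = 4, f(3.6) = 10.12, f(4.2) = 17.68, f(4.8) = 26.68, f(5.4) = 37.12.
Sum = Δx · [f(3) + f(3.6) + f(4.2) + f(4.8) + f(5.4)].
Sum = 57.36.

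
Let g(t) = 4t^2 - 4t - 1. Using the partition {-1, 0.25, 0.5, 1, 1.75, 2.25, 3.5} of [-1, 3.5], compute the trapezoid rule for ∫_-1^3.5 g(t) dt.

34.5625

Subinterval widths: 1.25, 0.25, 0.5, 0.75, 0.5, 1.25.
g(-1) = 7, g(0.25) = -1.75, g(0.5) = -2, g(1) = -1, g(1.75) = 4.25, g(2.25) = 10.25, g(3.5) = 34.
On each subinterval the trapezoid contributes (Δt_i/2)·[g(t_{i-1}) + g(t_i)].
Sum = 34.5625.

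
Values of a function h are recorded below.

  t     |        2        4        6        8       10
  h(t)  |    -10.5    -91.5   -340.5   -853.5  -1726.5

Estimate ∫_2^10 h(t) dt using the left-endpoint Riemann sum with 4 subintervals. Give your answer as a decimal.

-2592

Δt = 2.
Sum = 2·[(-10.5) + (-91.5) + (-340.5) + (-853.5)] = -2592.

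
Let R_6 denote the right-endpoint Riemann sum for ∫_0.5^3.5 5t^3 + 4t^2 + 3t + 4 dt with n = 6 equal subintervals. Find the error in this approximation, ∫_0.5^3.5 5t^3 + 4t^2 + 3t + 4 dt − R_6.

-71.9375

Exact integral: ∫_0.5^3.5 f(t) dt = 274.5.
R_6 = 346.4375.
Error = 274.5 − 346.4375 = -71.9375.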